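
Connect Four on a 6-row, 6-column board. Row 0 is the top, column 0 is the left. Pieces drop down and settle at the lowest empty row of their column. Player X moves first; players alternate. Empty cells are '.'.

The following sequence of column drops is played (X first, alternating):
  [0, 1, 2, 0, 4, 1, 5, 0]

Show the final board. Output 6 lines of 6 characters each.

Move 1: X drops in col 0, lands at row 5
Move 2: O drops in col 1, lands at row 5
Move 3: X drops in col 2, lands at row 5
Move 4: O drops in col 0, lands at row 4
Move 5: X drops in col 4, lands at row 5
Move 6: O drops in col 1, lands at row 4
Move 7: X drops in col 5, lands at row 5
Move 8: O drops in col 0, lands at row 3

Answer: ......
......
......
O.....
OO....
XOX.XX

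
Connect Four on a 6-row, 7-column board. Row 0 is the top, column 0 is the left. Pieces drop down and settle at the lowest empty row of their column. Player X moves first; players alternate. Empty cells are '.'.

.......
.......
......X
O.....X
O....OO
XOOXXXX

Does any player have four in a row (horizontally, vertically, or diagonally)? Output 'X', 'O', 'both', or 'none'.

X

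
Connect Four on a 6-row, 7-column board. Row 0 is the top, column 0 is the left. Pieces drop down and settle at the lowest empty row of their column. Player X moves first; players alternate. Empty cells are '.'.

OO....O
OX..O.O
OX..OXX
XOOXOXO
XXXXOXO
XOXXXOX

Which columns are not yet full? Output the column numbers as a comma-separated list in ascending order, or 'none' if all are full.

col 0: top cell = 'O' → FULL
col 1: top cell = 'O' → FULL
col 2: top cell = '.' → open
col 3: top cell = '.' → open
col 4: top cell = '.' → open
col 5: top cell = '.' → open
col 6: top cell = 'O' → FULL

Answer: 2,3,4,5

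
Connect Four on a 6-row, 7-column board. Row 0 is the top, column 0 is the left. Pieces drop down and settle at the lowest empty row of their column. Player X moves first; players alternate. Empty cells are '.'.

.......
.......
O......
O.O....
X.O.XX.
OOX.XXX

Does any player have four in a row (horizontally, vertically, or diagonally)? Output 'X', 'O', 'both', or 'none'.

none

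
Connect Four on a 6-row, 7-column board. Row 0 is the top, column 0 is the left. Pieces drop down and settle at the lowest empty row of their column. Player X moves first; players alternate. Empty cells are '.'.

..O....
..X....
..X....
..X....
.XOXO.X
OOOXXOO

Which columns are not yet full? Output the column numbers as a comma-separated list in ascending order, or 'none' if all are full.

Answer: 0,1,3,4,5,6

Derivation:
col 0: top cell = '.' → open
col 1: top cell = '.' → open
col 2: top cell = 'O' → FULL
col 3: top cell = '.' → open
col 4: top cell = '.' → open
col 5: top cell = '.' → open
col 6: top cell = '.' → open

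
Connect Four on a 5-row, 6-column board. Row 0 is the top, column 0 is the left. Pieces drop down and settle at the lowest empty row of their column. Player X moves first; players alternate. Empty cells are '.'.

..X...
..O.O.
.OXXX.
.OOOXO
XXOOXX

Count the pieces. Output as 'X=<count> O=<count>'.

X=9 O=9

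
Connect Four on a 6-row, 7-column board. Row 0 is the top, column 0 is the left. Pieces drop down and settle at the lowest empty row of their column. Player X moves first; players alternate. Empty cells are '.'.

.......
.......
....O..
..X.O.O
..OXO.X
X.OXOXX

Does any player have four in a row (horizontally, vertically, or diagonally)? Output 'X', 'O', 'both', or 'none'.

O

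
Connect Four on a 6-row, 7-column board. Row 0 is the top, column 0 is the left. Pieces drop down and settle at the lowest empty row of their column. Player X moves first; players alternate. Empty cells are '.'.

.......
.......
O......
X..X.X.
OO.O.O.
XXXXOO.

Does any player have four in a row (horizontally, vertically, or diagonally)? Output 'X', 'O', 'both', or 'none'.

X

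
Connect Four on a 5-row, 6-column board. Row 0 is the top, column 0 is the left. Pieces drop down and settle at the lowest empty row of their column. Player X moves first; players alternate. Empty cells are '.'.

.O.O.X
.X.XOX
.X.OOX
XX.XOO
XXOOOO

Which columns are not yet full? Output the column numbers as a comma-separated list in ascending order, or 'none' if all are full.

Answer: 0,2,4

Derivation:
col 0: top cell = '.' → open
col 1: top cell = 'O' → FULL
col 2: top cell = '.' → open
col 3: top cell = 'O' → FULL
col 4: top cell = '.' → open
col 5: top cell = 'X' → FULL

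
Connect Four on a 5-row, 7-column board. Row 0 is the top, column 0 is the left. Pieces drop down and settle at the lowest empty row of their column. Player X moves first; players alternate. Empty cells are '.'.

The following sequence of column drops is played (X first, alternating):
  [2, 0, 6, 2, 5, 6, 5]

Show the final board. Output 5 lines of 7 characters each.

Answer: .......
.......
.......
..O..XO
O.X..XX

Derivation:
Move 1: X drops in col 2, lands at row 4
Move 2: O drops in col 0, lands at row 4
Move 3: X drops in col 6, lands at row 4
Move 4: O drops in col 2, lands at row 3
Move 5: X drops in col 5, lands at row 4
Move 6: O drops in col 6, lands at row 3
Move 7: X drops in col 5, lands at row 3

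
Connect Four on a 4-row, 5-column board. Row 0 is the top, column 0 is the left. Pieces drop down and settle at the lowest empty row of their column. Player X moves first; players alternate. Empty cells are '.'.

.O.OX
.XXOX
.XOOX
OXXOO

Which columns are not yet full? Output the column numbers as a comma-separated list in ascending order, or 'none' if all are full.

col 0: top cell = '.' → open
col 1: top cell = 'O' → FULL
col 2: top cell = '.' → open
col 3: top cell = 'O' → FULL
col 4: top cell = 'X' → FULL

Answer: 0,2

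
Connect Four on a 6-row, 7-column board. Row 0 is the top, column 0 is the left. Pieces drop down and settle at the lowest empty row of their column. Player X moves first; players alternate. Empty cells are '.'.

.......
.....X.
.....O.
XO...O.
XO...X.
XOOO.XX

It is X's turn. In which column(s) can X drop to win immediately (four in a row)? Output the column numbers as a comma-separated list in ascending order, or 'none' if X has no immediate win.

col 0: drop X → WIN!
col 1: drop X → no win
col 2: drop X → no win
col 3: drop X → no win
col 4: drop X → no win
col 5: drop X → no win
col 6: drop X → no win

Answer: 0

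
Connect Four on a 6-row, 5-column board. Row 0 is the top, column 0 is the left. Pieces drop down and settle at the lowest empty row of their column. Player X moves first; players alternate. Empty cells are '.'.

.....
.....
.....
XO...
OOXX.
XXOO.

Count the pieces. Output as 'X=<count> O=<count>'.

X=5 O=5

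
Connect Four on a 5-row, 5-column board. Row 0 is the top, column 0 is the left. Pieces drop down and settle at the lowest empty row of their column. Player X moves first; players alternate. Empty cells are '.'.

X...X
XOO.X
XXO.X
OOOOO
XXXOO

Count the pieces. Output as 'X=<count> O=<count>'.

X=10 O=10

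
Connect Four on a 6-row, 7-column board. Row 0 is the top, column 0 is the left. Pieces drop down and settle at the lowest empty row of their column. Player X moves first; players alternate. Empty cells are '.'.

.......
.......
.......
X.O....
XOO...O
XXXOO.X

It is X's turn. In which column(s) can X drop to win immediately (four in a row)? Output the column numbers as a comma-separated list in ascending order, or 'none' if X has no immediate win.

col 0: drop X → WIN!
col 1: drop X → no win
col 2: drop X → no win
col 3: drop X → no win
col 4: drop X → no win
col 5: drop X → no win
col 6: drop X → no win

Answer: 0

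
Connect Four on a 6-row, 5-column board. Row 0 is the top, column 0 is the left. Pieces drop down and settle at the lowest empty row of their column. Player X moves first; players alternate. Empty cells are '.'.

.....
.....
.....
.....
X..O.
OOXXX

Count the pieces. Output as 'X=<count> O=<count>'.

X=4 O=3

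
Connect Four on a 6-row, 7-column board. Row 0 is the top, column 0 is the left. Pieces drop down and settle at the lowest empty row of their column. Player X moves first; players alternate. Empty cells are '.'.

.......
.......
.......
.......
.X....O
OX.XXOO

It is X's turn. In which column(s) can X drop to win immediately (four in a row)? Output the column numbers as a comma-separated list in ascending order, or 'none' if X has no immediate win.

Answer: 2

Derivation:
col 0: drop X → no win
col 1: drop X → no win
col 2: drop X → WIN!
col 3: drop X → no win
col 4: drop X → no win
col 5: drop X → no win
col 6: drop X → no win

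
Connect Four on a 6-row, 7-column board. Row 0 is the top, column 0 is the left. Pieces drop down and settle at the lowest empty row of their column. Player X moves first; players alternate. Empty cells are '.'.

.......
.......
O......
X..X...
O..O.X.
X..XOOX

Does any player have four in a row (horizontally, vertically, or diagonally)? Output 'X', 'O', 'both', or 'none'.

none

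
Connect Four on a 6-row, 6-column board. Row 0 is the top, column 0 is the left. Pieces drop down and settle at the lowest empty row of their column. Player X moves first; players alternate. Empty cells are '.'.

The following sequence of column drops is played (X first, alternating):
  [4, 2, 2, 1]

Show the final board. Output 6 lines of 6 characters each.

Answer: ......
......
......
......
..X...
.OO.X.

Derivation:
Move 1: X drops in col 4, lands at row 5
Move 2: O drops in col 2, lands at row 5
Move 3: X drops in col 2, lands at row 4
Move 4: O drops in col 1, lands at row 5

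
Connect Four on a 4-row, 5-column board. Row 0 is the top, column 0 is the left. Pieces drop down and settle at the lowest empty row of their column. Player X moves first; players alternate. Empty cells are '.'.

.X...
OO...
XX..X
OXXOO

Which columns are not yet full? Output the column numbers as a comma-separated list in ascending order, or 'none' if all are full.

Answer: 0,2,3,4

Derivation:
col 0: top cell = '.' → open
col 1: top cell = 'X' → FULL
col 2: top cell = '.' → open
col 3: top cell = '.' → open
col 4: top cell = '.' → open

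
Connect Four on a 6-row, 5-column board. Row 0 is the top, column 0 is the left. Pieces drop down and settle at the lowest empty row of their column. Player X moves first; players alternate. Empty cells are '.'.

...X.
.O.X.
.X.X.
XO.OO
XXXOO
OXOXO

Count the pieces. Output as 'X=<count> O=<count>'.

X=10 O=9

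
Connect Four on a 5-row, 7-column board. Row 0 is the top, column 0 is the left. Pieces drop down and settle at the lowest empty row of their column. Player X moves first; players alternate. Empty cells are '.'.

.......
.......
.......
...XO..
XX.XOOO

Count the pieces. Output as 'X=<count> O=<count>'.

X=4 O=4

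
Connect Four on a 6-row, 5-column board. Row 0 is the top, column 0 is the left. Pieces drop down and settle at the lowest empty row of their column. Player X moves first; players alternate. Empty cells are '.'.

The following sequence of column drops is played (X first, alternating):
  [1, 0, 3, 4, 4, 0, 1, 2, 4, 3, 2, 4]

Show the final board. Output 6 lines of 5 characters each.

Move 1: X drops in col 1, lands at row 5
Move 2: O drops in col 0, lands at row 5
Move 3: X drops in col 3, lands at row 5
Move 4: O drops in col 4, lands at row 5
Move 5: X drops in col 4, lands at row 4
Move 6: O drops in col 0, lands at row 4
Move 7: X drops in col 1, lands at row 4
Move 8: O drops in col 2, lands at row 5
Move 9: X drops in col 4, lands at row 3
Move 10: O drops in col 3, lands at row 4
Move 11: X drops in col 2, lands at row 4
Move 12: O drops in col 4, lands at row 2

Answer: .....
.....
....O
....X
OXXOX
OXOXO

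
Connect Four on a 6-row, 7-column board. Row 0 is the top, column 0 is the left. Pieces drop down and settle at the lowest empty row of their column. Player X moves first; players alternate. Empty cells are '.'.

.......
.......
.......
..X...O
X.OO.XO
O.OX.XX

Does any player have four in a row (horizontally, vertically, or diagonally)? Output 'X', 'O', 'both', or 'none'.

none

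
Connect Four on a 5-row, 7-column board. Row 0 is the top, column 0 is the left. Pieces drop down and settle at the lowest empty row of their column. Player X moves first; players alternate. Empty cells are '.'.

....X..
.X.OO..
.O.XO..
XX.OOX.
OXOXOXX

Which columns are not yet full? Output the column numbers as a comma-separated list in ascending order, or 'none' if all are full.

Answer: 0,1,2,3,5,6

Derivation:
col 0: top cell = '.' → open
col 1: top cell = '.' → open
col 2: top cell = '.' → open
col 3: top cell = '.' → open
col 4: top cell = 'X' → FULL
col 5: top cell = '.' → open
col 6: top cell = '.' → open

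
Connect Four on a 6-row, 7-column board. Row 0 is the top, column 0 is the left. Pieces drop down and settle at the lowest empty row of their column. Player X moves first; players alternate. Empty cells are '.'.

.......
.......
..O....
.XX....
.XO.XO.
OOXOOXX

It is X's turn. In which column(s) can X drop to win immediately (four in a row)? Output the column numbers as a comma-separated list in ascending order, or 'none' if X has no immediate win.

Answer: none

Derivation:
col 0: drop X → no win
col 1: drop X → no win
col 2: drop X → no win
col 3: drop X → no win
col 4: drop X → no win
col 5: drop X → no win
col 6: drop X → no win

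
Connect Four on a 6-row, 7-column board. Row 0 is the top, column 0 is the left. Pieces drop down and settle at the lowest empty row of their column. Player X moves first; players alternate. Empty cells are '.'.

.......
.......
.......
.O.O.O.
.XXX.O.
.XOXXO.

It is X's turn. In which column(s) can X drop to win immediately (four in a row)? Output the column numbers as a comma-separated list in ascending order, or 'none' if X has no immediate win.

Answer: 4

Derivation:
col 0: drop X → no win
col 1: drop X → no win
col 2: drop X → no win
col 3: drop X → no win
col 4: drop X → WIN!
col 5: drop X → no win
col 6: drop X → no win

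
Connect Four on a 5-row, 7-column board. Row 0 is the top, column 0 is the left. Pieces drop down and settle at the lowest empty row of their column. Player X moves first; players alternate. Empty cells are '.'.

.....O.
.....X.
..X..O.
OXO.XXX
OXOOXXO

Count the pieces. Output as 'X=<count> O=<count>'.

X=9 O=8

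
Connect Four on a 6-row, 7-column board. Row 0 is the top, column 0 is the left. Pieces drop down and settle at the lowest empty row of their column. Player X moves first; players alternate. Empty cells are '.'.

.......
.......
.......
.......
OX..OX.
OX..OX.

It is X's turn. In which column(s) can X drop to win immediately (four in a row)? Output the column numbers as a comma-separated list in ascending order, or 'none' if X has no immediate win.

col 0: drop X → no win
col 1: drop X → no win
col 2: drop X → no win
col 3: drop X → no win
col 4: drop X → no win
col 5: drop X → no win
col 6: drop X → no win

Answer: none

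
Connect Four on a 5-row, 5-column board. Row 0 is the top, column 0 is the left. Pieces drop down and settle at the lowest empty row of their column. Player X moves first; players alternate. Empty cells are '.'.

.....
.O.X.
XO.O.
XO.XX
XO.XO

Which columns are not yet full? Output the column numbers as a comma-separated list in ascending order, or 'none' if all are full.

Answer: 0,1,2,3,4

Derivation:
col 0: top cell = '.' → open
col 1: top cell = '.' → open
col 2: top cell = '.' → open
col 3: top cell = '.' → open
col 4: top cell = '.' → open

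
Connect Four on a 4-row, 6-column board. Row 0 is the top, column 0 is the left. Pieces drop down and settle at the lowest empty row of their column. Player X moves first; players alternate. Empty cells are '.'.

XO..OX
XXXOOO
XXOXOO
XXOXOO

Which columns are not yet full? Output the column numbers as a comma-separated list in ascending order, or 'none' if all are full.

Answer: 2,3

Derivation:
col 0: top cell = 'X' → FULL
col 1: top cell = 'O' → FULL
col 2: top cell = '.' → open
col 3: top cell = '.' → open
col 4: top cell = 'O' → FULL
col 5: top cell = 'X' → FULL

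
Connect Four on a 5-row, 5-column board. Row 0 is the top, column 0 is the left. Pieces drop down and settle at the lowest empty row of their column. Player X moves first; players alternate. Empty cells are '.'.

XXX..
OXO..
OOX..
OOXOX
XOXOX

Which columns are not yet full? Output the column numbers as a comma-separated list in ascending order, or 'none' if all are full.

Answer: 3,4

Derivation:
col 0: top cell = 'X' → FULL
col 1: top cell = 'X' → FULL
col 2: top cell = 'X' → FULL
col 3: top cell = '.' → open
col 4: top cell = '.' → open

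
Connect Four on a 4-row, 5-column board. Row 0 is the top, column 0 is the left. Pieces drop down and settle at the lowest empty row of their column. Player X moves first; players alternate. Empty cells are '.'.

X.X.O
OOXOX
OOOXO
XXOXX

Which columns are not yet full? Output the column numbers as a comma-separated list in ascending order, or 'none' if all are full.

Answer: 1,3

Derivation:
col 0: top cell = 'X' → FULL
col 1: top cell = '.' → open
col 2: top cell = 'X' → FULL
col 3: top cell = '.' → open
col 4: top cell = 'O' → FULL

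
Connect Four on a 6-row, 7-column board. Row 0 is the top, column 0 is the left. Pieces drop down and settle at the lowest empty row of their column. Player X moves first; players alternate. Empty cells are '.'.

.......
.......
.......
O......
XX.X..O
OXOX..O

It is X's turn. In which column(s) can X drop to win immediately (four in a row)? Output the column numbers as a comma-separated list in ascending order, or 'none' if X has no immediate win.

col 0: drop X → no win
col 1: drop X → no win
col 2: drop X → WIN!
col 3: drop X → no win
col 4: drop X → no win
col 5: drop X → no win
col 6: drop X → no win

Answer: 2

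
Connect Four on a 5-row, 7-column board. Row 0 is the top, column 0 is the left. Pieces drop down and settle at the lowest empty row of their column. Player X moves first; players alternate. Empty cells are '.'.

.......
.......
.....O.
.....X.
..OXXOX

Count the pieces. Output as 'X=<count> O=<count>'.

X=4 O=3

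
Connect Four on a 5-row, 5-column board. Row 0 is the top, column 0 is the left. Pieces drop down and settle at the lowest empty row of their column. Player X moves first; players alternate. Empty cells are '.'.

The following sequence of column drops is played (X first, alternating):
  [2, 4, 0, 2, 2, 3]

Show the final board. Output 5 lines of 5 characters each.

Answer: .....
.....
..X..
..O..
X.XOO

Derivation:
Move 1: X drops in col 2, lands at row 4
Move 2: O drops in col 4, lands at row 4
Move 3: X drops in col 0, lands at row 4
Move 4: O drops in col 2, lands at row 3
Move 5: X drops in col 2, lands at row 2
Move 6: O drops in col 3, lands at row 4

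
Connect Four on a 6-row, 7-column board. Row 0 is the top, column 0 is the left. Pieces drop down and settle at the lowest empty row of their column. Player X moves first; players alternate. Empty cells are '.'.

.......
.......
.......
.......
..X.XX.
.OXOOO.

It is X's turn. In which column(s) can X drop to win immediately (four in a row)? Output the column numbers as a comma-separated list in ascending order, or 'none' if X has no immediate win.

col 0: drop X → no win
col 1: drop X → no win
col 2: drop X → no win
col 3: drop X → WIN!
col 4: drop X → no win
col 5: drop X → no win
col 6: drop X → no win

Answer: 3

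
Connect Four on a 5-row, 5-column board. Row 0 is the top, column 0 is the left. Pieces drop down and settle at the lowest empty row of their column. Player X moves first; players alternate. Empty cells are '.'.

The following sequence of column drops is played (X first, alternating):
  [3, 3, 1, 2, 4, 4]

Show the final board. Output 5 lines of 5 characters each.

Answer: .....
.....
.....
...OO
.XOXX

Derivation:
Move 1: X drops in col 3, lands at row 4
Move 2: O drops in col 3, lands at row 3
Move 3: X drops in col 1, lands at row 4
Move 4: O drops in col 2, lands at row 4
Move 5: X drops in col 4, lands at row 4
Move 6: O drops in col 4, lands at row 3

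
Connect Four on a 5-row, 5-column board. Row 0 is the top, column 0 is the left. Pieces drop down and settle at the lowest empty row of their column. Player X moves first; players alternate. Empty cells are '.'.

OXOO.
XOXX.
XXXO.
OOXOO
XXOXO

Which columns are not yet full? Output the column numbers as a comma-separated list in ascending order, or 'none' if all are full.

Answer: 4

Derivation:
col 0: top cell = 'O' → FULL
col 1: top cell = 'X' → FULL
col 2: top cell = 'O' → FULL
col 3: top cell = 'O' → FULL
col 4: top cell = '.' → open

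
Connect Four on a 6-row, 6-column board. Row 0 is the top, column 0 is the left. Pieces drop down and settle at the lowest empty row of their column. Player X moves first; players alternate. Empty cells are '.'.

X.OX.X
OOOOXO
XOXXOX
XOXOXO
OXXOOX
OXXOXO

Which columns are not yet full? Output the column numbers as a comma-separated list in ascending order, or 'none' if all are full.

Answer: 1,4

Derivation:
col 0: top cell = 'X' → FULL
col 1: top cell = '.' → open
col 2: top cell = 'O' → FULL
col 3: top cell = 'X' → FULL
col 4: top cell = '.' → open
col 5: top cell = 'X' → FULL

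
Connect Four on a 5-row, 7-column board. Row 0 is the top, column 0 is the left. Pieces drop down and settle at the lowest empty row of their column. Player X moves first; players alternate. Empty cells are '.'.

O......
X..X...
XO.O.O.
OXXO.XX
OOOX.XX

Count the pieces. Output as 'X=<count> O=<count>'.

X=10 O=9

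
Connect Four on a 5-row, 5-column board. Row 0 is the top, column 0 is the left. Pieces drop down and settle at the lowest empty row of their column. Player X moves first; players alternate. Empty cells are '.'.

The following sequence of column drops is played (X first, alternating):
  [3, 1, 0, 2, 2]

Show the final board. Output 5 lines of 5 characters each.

Move 1: X drops in col 3, lands at row 4
Move 2: O drops in col 1, lands at row 4
Move 3: X drops in col 0, lands at row 4
Move 4: O drops in col 2, lands at row 4
Move 5: X drops in col 2, lands at row 3

Answer: .....
.....
.....
..X..
XOOX.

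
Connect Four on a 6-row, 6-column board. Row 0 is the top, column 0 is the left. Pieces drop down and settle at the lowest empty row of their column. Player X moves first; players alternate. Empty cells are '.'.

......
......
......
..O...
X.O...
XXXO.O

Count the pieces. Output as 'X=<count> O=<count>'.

X=4 O=4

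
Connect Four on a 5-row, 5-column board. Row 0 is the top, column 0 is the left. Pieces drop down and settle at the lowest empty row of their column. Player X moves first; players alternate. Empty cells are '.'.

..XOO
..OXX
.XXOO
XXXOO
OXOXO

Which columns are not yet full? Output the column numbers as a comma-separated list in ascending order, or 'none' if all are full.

col 0: top cell = '.' → open
col 1: top cell = '.' → open
col 2: top cell = 'X' → FULL
col 3: top cell = 'O' → FULL
col 4: top cell = 'O' → FULL

Answer: 0,1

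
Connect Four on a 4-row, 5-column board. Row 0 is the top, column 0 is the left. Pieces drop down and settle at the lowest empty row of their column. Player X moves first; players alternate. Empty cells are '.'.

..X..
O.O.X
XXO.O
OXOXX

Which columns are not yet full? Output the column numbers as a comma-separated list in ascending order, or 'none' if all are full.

col 0: top cell = '.' → open
col 1: top cell = '.' → open
col 2: top cell = 'X' → FULL
col 3: top cell = '.' → open
col 4: top cell = '.' → open

Answer: 0,1,3,4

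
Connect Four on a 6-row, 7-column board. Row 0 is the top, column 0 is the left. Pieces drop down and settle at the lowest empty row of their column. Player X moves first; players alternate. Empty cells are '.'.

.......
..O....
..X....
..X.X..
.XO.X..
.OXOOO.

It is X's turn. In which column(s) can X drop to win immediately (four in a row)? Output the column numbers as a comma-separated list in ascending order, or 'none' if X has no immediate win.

Answer: none

Derivation:
col 0: drop X → no win
col 1: drop X → no win
col 2: drop X → no win
col 3: drop X → no win
col 4: drop X → no win
col 5: drop X → no win
col 6: drop X → no win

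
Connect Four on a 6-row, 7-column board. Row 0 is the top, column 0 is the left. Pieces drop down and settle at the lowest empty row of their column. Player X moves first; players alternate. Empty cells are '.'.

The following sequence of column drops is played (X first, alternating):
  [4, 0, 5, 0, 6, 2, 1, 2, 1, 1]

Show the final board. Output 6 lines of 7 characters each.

Answer: .......
.......
.......
.O.....
OXO....
OXO.XXX

Derivation:
Move 1: X drops in col 4, lands at row 5
Move 2: O drops in col 0, lands at row 5
Move 3: X drops in col 5, lands at row 5
Move 4: O drops in col 0, lands at row 4
Move 5: X drops in col 6, lands at row 5
Move 6: O drops in col 2, lands at row 5
Move 7: X drops in col 1, lands at row 5
Move 8: O drops in col 2, lands at row 4
Move 9: X drops in col 1, lands at row 4
Move 10: O drops in col 1, lands at row 3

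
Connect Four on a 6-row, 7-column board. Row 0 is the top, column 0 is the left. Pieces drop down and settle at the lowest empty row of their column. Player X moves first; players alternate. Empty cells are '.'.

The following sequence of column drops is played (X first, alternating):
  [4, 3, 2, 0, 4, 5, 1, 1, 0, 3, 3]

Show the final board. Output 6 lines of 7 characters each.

Answer: .......
.......
.......
...X...
XO.OX..
OXXOXO.

Derivation:
Move 1: X drops in col 4, lands at row 5
Move 2: O drops in col 3, lands at row 5
Move 3: X drops in col 2, lands at row 5
Move 4: O drops in col 0, lands at row 5
Move 5: X drops in col 4, lands at row 4
Move 6: O drops in col 5, lands at row 5
Move 7: X drops in col 1, lands at row 5
Move 8: O drops in col 1, lands at row 4
Move 9: X drops in col 0, lands at row 4
Move 10: O drops in col 3, lands at row 4
Move 11: X drops in col 3, lands at row 3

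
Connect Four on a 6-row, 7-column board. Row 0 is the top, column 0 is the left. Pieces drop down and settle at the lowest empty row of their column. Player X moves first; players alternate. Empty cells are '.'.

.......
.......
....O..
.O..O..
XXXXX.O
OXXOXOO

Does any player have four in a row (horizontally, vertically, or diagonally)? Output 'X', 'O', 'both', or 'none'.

X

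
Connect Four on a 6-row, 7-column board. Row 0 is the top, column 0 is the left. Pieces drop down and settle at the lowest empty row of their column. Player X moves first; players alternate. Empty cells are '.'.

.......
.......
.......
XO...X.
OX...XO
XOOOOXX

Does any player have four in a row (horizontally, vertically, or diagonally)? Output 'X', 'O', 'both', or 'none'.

O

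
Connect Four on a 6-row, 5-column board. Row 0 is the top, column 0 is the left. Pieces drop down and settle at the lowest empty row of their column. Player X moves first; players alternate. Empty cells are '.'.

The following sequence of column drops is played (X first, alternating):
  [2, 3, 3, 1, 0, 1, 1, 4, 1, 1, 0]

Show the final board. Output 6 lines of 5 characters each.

Move 1: X drops in col 2, lands at row 5
Move 2: O drops in col 3, lands at row 5
Move 3: X drops in col 3, lands at row 4
Move 4: O drops in col 1, lands at row 5
Move 5: X drops in col 0, lands at row 5
Move 6: O drops in col 1, lands at row 4
Move 7: X drops in col 1, lands at row 3
Move 8: O drops in col 4, lands at row 5
Move 9: X drops in col 1, lands at row 2
Move 10: O drops in col 1, lands at row 1
Move 11: X drops in col 0, lands at row 4

Answer: .....
.O...
.X...
.X...
XO.X.
XOXOO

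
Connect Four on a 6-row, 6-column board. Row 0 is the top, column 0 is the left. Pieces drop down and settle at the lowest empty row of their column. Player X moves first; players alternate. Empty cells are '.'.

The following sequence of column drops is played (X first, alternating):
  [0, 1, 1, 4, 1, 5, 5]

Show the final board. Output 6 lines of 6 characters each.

Move 1: X drops in col 0, lands at row 5
Move 2: O drops in col 1, lands at row 5
Move 3: X drops in col 1, lands at row 4
Move 4: O drops in col 4, lands at row 5
Move 5: X drops in col 1, lands at row 3
Move 6: O drops in col 5, lands at row 5
Move 7: X drops in col 5, lands at row 4

Answer: ......
......
......
.X....
.X...X
XO..OO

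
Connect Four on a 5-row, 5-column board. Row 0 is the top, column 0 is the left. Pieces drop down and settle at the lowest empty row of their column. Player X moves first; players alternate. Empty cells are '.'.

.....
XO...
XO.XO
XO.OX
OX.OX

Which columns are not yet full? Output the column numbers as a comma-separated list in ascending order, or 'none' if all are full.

Answer: 0,1,2,3,4

Derivation:
col 0: top cell = '.' → open
col 1: top cell = '.' → open
col 2: top cell = '.' → open
col 3: top cell = '.' → open
col 4: top cell = '.' → open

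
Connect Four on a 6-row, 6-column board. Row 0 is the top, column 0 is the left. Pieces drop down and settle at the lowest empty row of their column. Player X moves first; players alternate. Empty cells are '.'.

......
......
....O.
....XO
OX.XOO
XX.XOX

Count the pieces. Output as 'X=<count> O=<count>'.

X=7 O=6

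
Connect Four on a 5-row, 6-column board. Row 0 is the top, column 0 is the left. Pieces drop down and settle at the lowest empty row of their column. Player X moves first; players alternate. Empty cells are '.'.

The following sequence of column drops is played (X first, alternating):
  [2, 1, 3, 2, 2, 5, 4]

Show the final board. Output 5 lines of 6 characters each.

Move 1: X drops in col 2, lands at row 4
Move 2: O drops in col 1, lands at row 4
Move 3: X drops in col 3, lands at row 4
Move 4: O drops in col 2, lands at row 3
Move 5: X drops in col 2, lands at row 2
Move 6: O drops in col 5, lands at row 4
Move 7: X drops in col 4, lands at row 4

Answer: ......
......
..X...
..O...
.OXXXO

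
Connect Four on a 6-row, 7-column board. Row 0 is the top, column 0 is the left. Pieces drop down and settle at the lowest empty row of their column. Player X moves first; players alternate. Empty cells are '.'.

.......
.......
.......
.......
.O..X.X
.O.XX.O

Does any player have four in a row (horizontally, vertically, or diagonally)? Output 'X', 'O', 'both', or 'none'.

none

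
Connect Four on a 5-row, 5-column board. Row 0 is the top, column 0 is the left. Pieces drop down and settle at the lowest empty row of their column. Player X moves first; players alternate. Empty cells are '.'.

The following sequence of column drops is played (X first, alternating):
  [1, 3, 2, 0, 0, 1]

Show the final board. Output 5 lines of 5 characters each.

Move 1: X drops in col 1, lands at row 4
Move 2: O drops in col 3, lands at row 4
Move 3: X drops in col 2, lands at row 4
Move 4: O drops in col 0, lands at row 4
Move 5: X drops in col 0, lands at row 3
Move 6: O drops in col 1, lands at row 3

Answer: .....
.....
.....
XO...
OXXO.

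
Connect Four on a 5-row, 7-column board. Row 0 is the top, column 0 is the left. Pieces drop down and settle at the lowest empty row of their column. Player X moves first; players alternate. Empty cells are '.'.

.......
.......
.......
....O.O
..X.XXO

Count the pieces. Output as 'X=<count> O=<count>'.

X=3 O=3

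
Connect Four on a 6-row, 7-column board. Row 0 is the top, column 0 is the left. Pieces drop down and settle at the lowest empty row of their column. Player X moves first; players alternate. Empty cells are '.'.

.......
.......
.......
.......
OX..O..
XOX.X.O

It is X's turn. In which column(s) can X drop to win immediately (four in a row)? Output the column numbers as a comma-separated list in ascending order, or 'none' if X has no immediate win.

col 0: drop X → no win
col 1: drop X → no win
col 2: drop X → no win
col 3: drop X → no win
col 4: drop X → no win
col 5: drop X → no win
col 6: drop X → no win

Answer: none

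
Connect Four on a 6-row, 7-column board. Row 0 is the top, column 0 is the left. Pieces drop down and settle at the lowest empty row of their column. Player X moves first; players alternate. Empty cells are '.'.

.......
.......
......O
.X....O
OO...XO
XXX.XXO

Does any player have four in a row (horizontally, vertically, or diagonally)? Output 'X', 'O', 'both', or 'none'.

O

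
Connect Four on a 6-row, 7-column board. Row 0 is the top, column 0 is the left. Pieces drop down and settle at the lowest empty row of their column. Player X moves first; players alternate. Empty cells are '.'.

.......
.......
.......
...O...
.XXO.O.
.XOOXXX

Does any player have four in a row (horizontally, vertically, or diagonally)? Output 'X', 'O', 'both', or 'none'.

none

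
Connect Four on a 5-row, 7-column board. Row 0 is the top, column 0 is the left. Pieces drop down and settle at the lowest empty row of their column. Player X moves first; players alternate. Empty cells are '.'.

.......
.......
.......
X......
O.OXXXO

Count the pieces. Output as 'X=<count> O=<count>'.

X=4 O=3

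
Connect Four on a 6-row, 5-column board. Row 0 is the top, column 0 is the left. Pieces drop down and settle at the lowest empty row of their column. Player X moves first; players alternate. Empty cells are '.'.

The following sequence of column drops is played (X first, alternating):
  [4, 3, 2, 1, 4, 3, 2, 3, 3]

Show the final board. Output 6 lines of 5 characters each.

Move 1: X drops in col 4, lands at row 5
Move 2: O drops in col 3, lands at row 5
Move 3: X drops in col 2, lands at row 5
Move 4: O drops in col 1, lands at row 5
Move 5: X drops in col 4, lands at row 4
Move 6: O drops in col 3, lands at row 4
Move 7: X drops in col 2, lands at row 4
Move 8: O drops in col 3, lands at row 3
Move 9: X drops in col 3, lands at row 2

Answer: .....
.....
...X.
...O.
..XOX
.OXOX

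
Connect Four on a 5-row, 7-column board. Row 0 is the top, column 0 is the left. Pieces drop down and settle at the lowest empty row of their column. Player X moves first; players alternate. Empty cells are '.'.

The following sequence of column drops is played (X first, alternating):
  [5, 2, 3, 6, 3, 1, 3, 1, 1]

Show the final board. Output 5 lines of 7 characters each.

Move 1: X drops in col 5, lands at row 4
Move 2: O drops in col 2, lands at row 4
Move 3: X drops in col 3, lands at row 4
Move 4: O drops in col 6, lands at row 4
Move 5: X drops in col 3, lands at row 3
Move 6: O drops in col 1, lands at row 4
Move 7: X drops in col 3, lands at row 2
Move 8: O drops in col 1, lands at row 3
Move 9: X drops in col 1, lands at row 2

Answer: .......
.......
.X.X...
.O.X...
.OOX.XO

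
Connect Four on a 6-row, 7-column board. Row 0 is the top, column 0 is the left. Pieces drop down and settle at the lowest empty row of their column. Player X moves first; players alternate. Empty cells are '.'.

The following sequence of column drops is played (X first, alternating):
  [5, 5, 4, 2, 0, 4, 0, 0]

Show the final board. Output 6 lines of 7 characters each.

Answer: .......
.......
.......
O......
X...OO.
X.O.XX.

Derivation:
Move 1: X drops in col 5, lands at row 5
Move 2: O drops in col 5, lands at row 4
Move 3: X drops in col 4, lands at row 5
Move 4: O drops in col 2, lands at row 5
Move 5: X drops in col 0, lands at row 5
Move 6: O drops in col 4, lands at row 4
Move 7: X drops in col 0, lands at row 4
Move 8: O drops in col 0, lands at row 3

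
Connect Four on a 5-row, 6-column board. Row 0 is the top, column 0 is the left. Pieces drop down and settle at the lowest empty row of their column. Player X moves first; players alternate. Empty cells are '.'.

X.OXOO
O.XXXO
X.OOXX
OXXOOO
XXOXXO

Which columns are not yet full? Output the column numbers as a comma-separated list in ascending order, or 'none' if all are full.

Answer: 1

Derivation:
col 0: top cell = 'X' → FULL
col 1: top cell = '.' → open
col 2: top cell = 'O' → FULL
col 3: top cell = 'X' → FULL
col 4: top cell = 'O' → FULL
col 5: top cell = 'O' → FULL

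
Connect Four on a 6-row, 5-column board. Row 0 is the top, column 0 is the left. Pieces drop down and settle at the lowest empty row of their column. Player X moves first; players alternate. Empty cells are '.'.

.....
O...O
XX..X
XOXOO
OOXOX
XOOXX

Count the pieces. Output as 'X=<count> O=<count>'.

X=10 O=10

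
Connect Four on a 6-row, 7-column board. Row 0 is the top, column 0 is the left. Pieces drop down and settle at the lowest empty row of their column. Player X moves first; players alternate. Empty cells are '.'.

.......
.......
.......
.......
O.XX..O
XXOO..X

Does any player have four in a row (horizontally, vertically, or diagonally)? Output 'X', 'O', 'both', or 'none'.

none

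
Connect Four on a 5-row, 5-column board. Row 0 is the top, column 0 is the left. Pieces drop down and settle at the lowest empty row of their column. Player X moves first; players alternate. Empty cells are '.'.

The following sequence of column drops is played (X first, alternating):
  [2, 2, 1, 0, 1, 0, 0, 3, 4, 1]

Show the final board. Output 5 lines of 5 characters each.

Move 1: X drops in col 2, lands at row 4
Move 2: O drops in col 2, lands at row 3
Move 3: X drops in col 1, lands at row 4
Move 4: O drops in col 0, lands at row 4
Move 5: X drops in col 1, lands at row 3
Move 6: O drops in col 0, lands at row 3
Move 7: X drops in col 0, lands at row 2
Move 8: O drops in col 3, lands at row 4
Move 9: X drops in col 4, lands at row 4
Move 10: O drops in col 1, lands at row 2

Answer: .....
.....
XO...
OXO..
OXXOX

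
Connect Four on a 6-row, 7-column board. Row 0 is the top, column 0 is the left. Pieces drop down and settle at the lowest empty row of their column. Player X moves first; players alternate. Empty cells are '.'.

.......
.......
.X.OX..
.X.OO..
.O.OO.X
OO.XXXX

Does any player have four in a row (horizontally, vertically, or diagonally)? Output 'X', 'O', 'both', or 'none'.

X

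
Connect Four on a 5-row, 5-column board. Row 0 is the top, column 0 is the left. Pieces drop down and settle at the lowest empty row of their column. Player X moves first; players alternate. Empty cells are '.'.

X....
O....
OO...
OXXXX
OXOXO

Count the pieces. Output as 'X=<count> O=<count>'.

X=7 O=7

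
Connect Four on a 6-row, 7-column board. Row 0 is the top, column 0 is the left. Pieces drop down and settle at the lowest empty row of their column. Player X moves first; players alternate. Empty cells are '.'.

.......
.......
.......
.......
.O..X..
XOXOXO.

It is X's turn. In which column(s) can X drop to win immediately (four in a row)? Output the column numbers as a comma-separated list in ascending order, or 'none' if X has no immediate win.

col 0: drop X → no win
col 1: drop X → no win
col 2: drop X → no win
col 3: drop X → no win
col 4: drop X → no win
col 5: drop X → no win
col 6: drop X → no win

Answer: none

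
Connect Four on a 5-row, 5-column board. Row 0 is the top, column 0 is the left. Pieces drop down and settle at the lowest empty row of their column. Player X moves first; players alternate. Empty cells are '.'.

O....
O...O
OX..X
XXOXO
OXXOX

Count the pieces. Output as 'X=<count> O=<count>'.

X=8 O=8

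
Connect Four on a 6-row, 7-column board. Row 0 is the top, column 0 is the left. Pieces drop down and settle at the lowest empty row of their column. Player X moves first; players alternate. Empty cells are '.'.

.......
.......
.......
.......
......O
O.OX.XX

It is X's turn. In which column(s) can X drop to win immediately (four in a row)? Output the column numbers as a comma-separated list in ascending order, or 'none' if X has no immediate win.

col 0: drop X → no win
col 1: drop X → no win
col 2: drop X → no win
col 3: drop X → no win
col 4: drop X → WIN!
col 5: drop X → no win
col 6: drop X → no win

Answer: 4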